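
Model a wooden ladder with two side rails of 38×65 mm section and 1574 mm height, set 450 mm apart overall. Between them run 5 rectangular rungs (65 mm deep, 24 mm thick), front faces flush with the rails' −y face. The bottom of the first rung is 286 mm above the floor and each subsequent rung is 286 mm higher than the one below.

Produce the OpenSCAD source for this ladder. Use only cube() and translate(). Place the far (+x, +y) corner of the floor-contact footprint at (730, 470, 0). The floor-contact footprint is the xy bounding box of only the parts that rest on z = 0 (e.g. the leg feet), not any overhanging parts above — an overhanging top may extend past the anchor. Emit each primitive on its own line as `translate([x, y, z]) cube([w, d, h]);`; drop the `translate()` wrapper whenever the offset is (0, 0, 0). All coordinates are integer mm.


// rung span = 450 - 2*38 = 374
// rung[k] z = 286 + k*286
translate([280, 405, 0]) cube([38, 65, 1574]);
translate([692, 405, 0]) cube([38, 65, 1574]);
translate([318, 405, 286]) cube([374, 65, 24]);
translate([318, 405, 572]) cube([374, 65, 24]);
translate([318, 405, 858]) cube([374, 65, 24]);
translate([318, 405, 1144]) cube([374, 65, 24]);
translate([318, 405, 1430]) cube([374, 65, 24]);


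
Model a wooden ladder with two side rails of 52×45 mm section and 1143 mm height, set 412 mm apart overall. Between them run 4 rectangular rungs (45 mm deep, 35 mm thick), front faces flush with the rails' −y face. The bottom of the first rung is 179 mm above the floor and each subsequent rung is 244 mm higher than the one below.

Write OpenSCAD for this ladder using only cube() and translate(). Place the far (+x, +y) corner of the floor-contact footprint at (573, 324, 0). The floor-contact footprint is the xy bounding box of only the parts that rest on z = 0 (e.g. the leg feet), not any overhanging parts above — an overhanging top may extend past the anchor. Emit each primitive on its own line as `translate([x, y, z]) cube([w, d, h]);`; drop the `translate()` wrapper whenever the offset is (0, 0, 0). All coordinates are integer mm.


translate([161, 279, 0]) cube([52, 45, 1143]);
translate([521, 279, 0]) cube([52, 45, 1143]);
translate([213, 279, 179]) cube([308, 45, 35]);
translate([213, 279, 423]) cube([308, 45, 35]);
translate([213, 279, 667]) cube([308, 45, 35]);
translate([213, 279, 911]) cube([308, 45, 35]);


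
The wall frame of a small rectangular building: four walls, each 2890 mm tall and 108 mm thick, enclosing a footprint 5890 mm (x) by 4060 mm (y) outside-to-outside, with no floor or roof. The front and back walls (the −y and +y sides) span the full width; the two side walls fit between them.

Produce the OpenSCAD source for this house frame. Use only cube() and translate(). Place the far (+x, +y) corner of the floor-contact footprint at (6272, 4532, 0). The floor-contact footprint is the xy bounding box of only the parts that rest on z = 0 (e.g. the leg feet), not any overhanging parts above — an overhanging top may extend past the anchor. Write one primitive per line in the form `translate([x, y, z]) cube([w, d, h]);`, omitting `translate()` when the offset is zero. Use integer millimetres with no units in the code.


translate([382, 472, 0]) cube([5890, 108, 2890]);
translate([382, 4424, 0]) cube([5890, 108, 2890]);
translate([382, 580, 0]) cube([108, 3844, 2890]);
translate([6164, 580, 0]) cube([108, 3844, 2890]);


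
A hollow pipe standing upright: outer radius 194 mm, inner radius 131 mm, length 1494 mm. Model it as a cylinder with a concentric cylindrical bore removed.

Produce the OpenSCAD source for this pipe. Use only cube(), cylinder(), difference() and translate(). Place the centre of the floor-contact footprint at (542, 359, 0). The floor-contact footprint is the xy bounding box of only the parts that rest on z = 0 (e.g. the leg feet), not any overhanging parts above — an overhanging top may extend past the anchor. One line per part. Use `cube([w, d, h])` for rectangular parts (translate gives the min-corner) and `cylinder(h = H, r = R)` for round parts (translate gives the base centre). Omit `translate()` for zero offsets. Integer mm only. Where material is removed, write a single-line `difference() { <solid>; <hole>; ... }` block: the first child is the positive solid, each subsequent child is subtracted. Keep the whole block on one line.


difference() { translate([542, 359, 0]) cylinder(h = 1494, r = 194); translate([542, 359, 0]) cylinder(h = 1494, r = 131); }


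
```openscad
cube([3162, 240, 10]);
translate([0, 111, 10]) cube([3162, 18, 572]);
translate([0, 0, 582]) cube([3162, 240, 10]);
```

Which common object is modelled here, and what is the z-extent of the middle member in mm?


An I-beam. The web height is 572 mm.

Two wide flanges with a thin centred web — an I-beam. Overall 592 mm minus two 10 mm flanges gives a web of 592 − 2·10 = 572 mm.


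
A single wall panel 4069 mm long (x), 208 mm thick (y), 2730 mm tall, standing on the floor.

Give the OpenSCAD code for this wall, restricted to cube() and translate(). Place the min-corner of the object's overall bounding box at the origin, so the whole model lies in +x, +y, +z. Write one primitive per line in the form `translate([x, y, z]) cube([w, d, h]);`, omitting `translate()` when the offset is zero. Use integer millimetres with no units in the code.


cube([4069, 208, 2730]);


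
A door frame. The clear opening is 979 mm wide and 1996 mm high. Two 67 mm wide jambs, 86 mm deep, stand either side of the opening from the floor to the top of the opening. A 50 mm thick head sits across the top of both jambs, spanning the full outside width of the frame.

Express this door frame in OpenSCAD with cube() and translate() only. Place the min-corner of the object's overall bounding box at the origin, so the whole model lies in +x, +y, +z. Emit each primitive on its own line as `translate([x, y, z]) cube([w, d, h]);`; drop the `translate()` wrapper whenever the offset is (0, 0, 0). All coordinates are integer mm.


cube([67, 86, 1996]);
translate([1046, 0, 0]) cube([67, 86, 1996]);
translate([0, 0, 1996]) cube([1113, 86, 50]);


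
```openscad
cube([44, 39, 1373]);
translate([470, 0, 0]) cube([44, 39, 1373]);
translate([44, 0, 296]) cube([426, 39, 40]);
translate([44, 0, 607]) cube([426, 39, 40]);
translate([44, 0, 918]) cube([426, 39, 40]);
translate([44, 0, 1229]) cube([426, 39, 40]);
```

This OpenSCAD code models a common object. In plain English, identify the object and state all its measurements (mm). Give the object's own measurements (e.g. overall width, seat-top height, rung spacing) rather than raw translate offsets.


A straight ladder. Two 44×39 mm vertical rails, 1373 mm tall, stand 514 mm apart (outside-to-outside) with their front faces coplanar on the −y side. 4 rungs, each 39 mm deep and 40 mm tall, span between the inner faces of the rails, front faces flush with the rails. The lowest rung's underside is at z = 296 mm and rungs are spaced 311 mm apart (underside to underside).


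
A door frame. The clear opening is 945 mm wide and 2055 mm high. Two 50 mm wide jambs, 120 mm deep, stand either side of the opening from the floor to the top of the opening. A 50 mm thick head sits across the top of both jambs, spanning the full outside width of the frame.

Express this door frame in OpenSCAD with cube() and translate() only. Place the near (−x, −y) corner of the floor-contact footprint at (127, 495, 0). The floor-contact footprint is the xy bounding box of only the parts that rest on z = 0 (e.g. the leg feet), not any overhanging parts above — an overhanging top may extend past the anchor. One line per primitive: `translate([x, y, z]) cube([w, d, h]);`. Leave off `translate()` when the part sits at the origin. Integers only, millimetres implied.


translate([127, 495, 0]) cube([50, 120, 2055]);
translate([1122, 495, 0]) cube([50, 120, 2055]);
translate([127, 495, 2055]) cube([1045, 120, 50]);


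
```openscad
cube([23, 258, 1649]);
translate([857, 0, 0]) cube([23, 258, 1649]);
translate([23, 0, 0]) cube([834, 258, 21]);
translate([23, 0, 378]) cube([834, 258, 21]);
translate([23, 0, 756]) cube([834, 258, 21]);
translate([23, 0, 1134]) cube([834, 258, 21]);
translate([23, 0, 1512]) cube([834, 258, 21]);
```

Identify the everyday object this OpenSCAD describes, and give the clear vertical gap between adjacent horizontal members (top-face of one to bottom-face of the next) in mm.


A bookshelf. The clear shelf gap is 357 mm.

Two tall side panels with 5 horizontal boards between them — a bookshelf. The first two shelf undersides are at z = 0 and z = 378; with shelf thickness 21, the clear gap is 378 − 0 − 21 = 357 mm.


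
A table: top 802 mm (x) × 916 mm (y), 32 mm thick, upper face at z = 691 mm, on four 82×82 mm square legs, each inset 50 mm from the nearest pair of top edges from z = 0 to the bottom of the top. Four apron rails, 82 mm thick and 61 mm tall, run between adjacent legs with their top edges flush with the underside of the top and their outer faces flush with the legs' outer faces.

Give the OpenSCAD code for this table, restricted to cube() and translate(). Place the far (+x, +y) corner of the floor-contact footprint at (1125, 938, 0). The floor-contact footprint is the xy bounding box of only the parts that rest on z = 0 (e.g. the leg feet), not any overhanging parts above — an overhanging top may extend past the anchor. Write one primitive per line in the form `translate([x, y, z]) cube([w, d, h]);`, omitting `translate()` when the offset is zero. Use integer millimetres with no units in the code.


translate([373, 72, 659]) cube([802, 916, 32]);
translate([423, 122, 0]) cube([82, 82, 659]);
translate([1043, 122, 0]) cube([82, 82, 659]);
translate([423, 856, 0]) cube([82, 82, 659]);
translate([1043, 856, 0]) cube([82, 82, 659]);
translate([505, 122, 598]) cube([538, 82, 61]);
translate([505, 856, 598]) cube([538, 82, 61]);
translate([423, 204, 598]) cube([82, 652, 61]);
translate([1043, 204, 598]) cube([82, 652, 61]);


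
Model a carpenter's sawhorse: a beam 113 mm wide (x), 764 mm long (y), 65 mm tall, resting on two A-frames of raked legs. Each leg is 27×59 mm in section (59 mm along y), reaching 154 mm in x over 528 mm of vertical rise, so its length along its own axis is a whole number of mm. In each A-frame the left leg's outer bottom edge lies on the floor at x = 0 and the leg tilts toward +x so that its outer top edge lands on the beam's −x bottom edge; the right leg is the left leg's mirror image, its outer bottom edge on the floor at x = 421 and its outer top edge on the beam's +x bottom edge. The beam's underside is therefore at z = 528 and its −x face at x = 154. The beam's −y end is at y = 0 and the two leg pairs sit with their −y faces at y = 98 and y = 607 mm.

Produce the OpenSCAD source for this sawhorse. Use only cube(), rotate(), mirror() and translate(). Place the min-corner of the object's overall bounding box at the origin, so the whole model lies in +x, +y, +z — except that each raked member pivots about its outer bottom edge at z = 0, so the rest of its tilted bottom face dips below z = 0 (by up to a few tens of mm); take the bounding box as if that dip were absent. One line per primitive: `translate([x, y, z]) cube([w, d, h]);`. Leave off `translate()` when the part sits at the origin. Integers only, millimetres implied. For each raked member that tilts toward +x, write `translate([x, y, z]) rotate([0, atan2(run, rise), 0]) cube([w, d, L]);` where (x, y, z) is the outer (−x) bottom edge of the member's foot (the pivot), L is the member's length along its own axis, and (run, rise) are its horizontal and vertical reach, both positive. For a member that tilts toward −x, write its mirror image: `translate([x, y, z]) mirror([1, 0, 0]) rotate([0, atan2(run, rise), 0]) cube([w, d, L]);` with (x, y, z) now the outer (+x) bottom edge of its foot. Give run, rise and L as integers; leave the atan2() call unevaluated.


translate([154, 0, 528]) cube([113, 764, 65]);
translate([0, 98, 0]) rotate([0, atan2(154, 528), 0]) cube([27, 59, 550]);
translate([421, 98, 0]) mirror([1, 0, 0]) rotate([0, atan2(154, 528), 0]) cube([27, 59, 550]);
translate([0, 607, 0]) rotate([0, atan2(154, 528), 0]) cube([27, 59, 550]);
translate([421, 607, 0]) mirror([1, 0, 0]) rotate([0, atan2(154, 528), 0]) cube([27, 59, 550]);


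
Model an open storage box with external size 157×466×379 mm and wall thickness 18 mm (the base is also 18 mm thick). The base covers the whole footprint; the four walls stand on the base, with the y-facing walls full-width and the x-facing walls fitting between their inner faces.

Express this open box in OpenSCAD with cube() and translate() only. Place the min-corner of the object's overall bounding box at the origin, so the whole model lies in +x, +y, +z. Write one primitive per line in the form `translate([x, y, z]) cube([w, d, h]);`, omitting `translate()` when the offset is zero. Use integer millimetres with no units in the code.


cube([157, 466, 18]);
translate([0, 0, 18]) cube([157, 18, 361]);
translate([0, 448, 18]) cube([157, 18, 361]);
translate([0, 18, 18]) cube([18, 430, 361]);
translate([139, 18, 18]) cube([18, 430, 361]);


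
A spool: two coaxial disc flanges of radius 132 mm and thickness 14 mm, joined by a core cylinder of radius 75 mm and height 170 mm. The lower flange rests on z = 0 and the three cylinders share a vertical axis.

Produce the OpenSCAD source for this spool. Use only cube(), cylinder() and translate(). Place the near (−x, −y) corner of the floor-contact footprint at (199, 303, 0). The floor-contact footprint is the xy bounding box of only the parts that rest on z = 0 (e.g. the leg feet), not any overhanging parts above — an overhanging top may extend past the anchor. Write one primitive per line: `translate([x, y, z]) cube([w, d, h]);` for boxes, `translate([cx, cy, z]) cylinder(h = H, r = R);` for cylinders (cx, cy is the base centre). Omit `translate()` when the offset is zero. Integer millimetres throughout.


translate([331, 435, 0]) cylinder(h = 14, r = 132);
translate([331, 435, 14]) cylinder(h = 170, r = 75);
translate([331, 435, 184]) cylinder(h = 14, r = 132);


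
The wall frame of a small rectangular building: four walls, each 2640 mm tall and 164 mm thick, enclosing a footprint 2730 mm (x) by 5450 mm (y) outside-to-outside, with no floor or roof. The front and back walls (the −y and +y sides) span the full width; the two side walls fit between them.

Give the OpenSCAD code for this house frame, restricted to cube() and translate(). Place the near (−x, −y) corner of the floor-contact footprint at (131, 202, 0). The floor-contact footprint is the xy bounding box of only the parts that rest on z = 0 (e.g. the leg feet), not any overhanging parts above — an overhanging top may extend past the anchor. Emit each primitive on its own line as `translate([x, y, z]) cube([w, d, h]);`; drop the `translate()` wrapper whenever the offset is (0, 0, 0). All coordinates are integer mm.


translate([131, 202, 0]) cube([2730, 164, 2640]);
translate([131, 5488, 0]) cube([2730, 164, 2640]);
translate([131, 366, 0]) cube([164, 5122, 2640]);
translate([2697, 366, 0]) cube([164, 5122, 2640]);


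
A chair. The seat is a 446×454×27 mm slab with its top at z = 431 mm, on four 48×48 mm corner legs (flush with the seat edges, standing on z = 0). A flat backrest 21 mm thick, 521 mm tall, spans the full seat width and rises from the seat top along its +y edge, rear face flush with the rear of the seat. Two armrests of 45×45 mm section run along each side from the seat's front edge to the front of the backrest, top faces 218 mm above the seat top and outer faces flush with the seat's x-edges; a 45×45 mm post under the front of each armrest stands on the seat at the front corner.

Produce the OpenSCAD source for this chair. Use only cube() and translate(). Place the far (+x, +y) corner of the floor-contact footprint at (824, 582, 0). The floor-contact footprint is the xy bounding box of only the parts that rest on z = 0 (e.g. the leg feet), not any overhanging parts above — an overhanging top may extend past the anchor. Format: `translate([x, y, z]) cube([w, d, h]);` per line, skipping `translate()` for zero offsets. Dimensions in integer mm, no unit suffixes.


translate([378, 128, 404]) cube([446, 454, 27]);
translate([378, 128, 0]) cube([48, 48, 404]);
translate([776, 128, 0]) cube([48, 48, 404]);
translate([378, 534, 0]) cube([48, 48, 404]);
translate([776, 534, 0]) cube([48, 48, 404]);
translate([378, 561, 431]) cube([446, 21, 521]);
translate([378, 128, 604]) cube([45, 433, 45]);
translate([779, 128, 604]) cube([45, 433, 45]);
translate([378, 128, 431]) cube([45, 45, 173]);
translate([779, 128, 431]) cube([45, 45, 173]);


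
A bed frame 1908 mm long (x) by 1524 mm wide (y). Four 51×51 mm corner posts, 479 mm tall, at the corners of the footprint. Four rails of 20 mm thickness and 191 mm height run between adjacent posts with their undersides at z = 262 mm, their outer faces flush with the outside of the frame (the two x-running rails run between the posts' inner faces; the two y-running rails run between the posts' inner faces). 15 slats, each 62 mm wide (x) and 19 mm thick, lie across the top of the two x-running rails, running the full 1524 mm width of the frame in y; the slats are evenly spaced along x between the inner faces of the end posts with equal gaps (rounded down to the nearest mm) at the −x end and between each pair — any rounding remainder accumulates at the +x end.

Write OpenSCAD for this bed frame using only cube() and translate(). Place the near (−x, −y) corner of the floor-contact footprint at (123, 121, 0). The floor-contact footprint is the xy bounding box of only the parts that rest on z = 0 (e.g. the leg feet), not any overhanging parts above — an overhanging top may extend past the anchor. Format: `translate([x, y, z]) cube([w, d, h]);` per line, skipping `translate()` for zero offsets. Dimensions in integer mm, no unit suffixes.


translate([123, 121, 0]) cube([51, 51, 479]);
translate([123, 1594, 0]) cube([51, 51, 479]);
translate([1980, 121, 0]) cube([51, 51, 479]);
translate([1980, 1594, 0]) cube([51, 51, 479]);
translate([174, 121, 262]) cube([1806, 20, 191]);
translate([174, 1625, 262]) cube([1806, 20, 191]);
translate([123, 172, 262]) cube([20, 1422, 191]);
translate([2011, 172, 262]) cube([20, 1422, 191]);
translate([228, 121, 453]) cube([62, 1524, 19]);
translate([344, 121, 453]) cube([62, 1524, 19]);
translate([460, 121, 453]) cube([62, 1524, 19]);
translate([576, 121, 453]) cube([62, 1524, 19]);
translate([692, 121, 453]) cube([62, 1524, 19]);
translate([808, 121, 453]) cube([62, 1524, 19]);
translate([924, 121, 453]) cube([62, 1524, 19]);
translate([1040, 121, 453]) cube([62, 1524, 19]);
translate([1156, 121, 453]) cube([62, 1524, 19]);
translate([1272, 121, 453]) cube([62, 1524, 19]);
translate([1388, 121, 453]) cube([62, 1524, 19]);
translate([1504, 121, 453]) cube([62, 1524, 19]);
translate([1620, 121, 453]) cube([62, 1524, 19]);
translate([1736, 121, 453]) cube([62, 1524, 19]);
translate([1852, 121, 453]) cube([62, 1524, 19]);


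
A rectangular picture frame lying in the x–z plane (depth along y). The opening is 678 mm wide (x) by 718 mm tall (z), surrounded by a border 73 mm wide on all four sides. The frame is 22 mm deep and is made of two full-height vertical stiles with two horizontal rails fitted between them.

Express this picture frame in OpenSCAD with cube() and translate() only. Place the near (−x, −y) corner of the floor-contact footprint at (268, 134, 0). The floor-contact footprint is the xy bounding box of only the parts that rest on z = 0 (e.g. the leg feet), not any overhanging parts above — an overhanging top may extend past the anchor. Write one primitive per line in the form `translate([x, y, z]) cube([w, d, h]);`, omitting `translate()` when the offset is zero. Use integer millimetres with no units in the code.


translate([268, 134, 0]) cube([73, 22, 864]);
translate([1019, 134, 0]) cube([73, 22, 864]);
translate([341, 134, 0]) cube([678, 22, 73]);
translate([341, 134, 791]) cube([678, 22, 73]);


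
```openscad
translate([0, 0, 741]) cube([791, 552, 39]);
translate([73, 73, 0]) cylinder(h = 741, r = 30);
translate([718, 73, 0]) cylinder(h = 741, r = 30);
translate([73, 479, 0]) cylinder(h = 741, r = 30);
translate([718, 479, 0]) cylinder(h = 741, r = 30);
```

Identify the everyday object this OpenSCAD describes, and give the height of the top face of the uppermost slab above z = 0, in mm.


A table. The table height is 780 mm.

A 791×552×39 slab sits at z = 741 on four Ø60 mm round legs — a table. The top surface is at 741 + 39 = 780 mm.


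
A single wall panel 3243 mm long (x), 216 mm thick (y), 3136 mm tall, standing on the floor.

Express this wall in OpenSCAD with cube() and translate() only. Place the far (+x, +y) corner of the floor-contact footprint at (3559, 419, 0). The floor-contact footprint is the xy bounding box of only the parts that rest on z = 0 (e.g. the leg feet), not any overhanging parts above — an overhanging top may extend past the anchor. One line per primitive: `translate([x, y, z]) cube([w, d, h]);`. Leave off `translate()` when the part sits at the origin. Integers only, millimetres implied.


translate([316, 203, 0]) cube([3243, 216, 3136]);


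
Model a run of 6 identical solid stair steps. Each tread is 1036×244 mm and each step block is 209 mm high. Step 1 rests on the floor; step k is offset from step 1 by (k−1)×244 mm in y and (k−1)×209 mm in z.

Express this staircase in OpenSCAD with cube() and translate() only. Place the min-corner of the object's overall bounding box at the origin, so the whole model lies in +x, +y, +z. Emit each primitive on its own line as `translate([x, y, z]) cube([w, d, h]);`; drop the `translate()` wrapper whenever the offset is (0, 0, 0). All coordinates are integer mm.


cube([1036, 244, 209]);
translate([0, 244, 209]) cube([1036, 244, 209]);
translate([0, 488, 418]) cube([1036, 244, 209]);
translate([0, 732, 627]) cube([1036, 244, 209]);
translate([0, 976, 836]) cube([1036, 244, 209]);
translate([0, 1220, 1045]) cube([1036, 244, 209]);


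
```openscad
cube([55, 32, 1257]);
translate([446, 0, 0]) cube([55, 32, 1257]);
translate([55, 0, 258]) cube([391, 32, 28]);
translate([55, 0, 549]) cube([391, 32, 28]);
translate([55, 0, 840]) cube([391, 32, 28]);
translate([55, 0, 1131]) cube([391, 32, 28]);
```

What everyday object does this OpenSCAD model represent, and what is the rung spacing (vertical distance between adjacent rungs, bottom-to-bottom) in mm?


A ladder. The rung spacing is 291 mm.

Two tall 55×32 posts with 4 short bars between them — a ladder. Adjacent rungs sit at z = 258 and z = 549, so the spacing is 549 − 258 = 291 mm.


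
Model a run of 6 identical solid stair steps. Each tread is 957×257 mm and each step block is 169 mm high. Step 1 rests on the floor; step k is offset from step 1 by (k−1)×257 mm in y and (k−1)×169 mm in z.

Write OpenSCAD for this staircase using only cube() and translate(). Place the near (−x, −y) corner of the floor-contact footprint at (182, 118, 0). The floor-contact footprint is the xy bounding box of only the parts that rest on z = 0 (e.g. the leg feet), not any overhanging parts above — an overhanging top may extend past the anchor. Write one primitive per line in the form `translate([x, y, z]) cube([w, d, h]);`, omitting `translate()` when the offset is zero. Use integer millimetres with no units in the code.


translate([182, 118, 0]) cube([957, 257, 169]);
translate([182, 375, 169]) cube([957, 257, 169]);
translate([182, 632, 338]) cube([957, 257, 169]);
translate([182, 889, 507]) cube([957, 257, 169]);
translate([182, 1146, 676]) cube([957, 257, 169]);
translate([182, 1403, 845]) cube([957, 257, 169]);


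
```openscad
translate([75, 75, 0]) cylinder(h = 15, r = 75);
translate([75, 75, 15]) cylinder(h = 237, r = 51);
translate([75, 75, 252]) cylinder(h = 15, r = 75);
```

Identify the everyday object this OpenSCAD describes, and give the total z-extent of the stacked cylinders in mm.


A spool. The overall height is 267 mm.

Three coaxial cylinders, large–small–large — a spool. Two 15 mm flanges and a 237 mm core give 15 + 237 + 15 = 267 mm.


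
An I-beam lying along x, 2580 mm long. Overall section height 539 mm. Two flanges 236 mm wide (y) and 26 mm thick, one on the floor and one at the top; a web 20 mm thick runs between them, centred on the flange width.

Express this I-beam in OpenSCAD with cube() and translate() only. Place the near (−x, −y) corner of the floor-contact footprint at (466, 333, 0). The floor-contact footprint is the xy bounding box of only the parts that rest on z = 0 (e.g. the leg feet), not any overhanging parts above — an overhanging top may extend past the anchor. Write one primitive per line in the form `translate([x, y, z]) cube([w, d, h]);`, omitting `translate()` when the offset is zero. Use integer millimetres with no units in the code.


translate([466, 333, 0]) cube([2580, 236, 26]);
translate([466, 441, 26]) cube([2580, 20, 487]);
translate([466, 333, 513]) cube([2580, 236, 26]);


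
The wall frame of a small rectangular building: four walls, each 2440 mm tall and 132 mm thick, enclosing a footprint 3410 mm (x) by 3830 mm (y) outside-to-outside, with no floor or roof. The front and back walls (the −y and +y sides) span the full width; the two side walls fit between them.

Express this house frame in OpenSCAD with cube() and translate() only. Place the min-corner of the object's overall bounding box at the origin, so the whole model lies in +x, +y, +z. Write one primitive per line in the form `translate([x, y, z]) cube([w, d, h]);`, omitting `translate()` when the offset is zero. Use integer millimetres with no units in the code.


cube([3410, 132, 2440]);
translate([0, 3698, 0]) cube([3410, 132, 2440]);
translate([0, 132, 0]) cube([132, 3566, 2440]);
translate([3278, 132, 0]) cube([132, 3566, 2440]);


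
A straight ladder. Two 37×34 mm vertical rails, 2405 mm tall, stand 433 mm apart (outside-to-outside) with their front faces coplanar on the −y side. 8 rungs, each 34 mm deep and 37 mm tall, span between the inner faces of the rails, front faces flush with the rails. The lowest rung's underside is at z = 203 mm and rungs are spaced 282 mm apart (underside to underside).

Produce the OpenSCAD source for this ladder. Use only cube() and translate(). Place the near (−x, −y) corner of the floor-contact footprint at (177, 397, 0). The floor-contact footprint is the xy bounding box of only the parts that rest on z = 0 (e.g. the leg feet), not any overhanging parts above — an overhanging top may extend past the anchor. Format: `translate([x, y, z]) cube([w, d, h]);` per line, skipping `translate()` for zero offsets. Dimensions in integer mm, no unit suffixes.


translate([177, 397, 0]) cube([37, 34, 2405]);
translate([573, 397, 0]) cube([37, 34, 2405]);
translate([214, 397, 203]) cube([359, 34, 37]);
translate([214, 397, 485]) cube([359, 34, 37]);
translate([214, 397, 767]) cube([359, 34, 37]);
translate([214, 397, 1049]) cube([359, 34, 37]);
translate([214, 397, 1331]) cube([359, 34, 37]);
translate([214, 397, 1613]) cube([359, 34, 37]);
translate([214, 397, 1895]) cube([359, 34, 37]);
translate([214, 397, 2177]) cube([359, 34, 37]);


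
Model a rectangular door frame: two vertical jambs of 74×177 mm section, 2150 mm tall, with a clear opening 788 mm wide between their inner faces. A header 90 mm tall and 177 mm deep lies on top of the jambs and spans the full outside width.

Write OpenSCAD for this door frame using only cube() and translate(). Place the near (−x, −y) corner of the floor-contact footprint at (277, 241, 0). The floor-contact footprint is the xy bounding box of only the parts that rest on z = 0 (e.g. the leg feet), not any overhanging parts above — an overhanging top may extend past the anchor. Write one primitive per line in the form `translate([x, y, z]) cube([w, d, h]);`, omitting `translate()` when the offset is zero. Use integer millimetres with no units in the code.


translate([277, 241, 0]) cube([74, 177, 2150]);
translate([1139, 241, 0]) cube([74, 177, 2150]);
translate([277, 241, 2150]) cube([936, 177, 90]);


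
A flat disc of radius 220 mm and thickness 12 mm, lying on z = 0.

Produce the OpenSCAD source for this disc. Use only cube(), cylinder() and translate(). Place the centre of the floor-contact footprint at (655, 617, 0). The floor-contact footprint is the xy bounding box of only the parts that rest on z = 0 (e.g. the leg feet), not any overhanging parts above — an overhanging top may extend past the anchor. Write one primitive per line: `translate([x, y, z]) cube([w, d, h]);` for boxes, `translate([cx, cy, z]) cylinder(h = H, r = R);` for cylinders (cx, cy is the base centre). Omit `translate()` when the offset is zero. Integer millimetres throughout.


translate([655, 617, 0]) cylinder(h = 12, r = 220);


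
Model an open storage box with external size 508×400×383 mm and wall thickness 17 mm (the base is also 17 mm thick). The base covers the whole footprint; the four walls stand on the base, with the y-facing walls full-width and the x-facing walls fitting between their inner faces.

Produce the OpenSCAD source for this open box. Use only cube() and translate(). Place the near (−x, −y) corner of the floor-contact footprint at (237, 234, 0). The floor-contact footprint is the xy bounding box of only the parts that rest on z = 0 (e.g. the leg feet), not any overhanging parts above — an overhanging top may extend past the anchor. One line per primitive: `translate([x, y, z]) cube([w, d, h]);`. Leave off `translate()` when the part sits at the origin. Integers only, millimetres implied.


translate([237, 234, 0]) cube([508, 400, 17]);
translate([237, 234, 17]) cube([508, 17, 366]);
translate([237, 617, 17]) cube([508, 17, 366]);
translate([237, 251, 17]) cube([17, 366, 366]);
translate([728, 251, 17]) cube([17, 366, 366]);


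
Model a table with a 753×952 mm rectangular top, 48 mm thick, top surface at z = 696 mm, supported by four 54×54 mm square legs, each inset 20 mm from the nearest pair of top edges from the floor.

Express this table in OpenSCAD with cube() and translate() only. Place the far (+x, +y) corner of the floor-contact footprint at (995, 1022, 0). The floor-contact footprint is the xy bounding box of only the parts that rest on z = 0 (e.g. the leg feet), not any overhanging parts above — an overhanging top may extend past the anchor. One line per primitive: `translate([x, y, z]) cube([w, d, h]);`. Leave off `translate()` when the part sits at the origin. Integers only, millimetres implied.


translate([262, 90, 648]) cube([753, 952, 48]);
translate([282, 110, 0]) cube([54, 54, 648]);
translate([941, 110, 0]) cube([54, 54, 648]);
translate([282, 968, 0]) cube([54, 54, 648]);
translate([941, 968, 0]) cube([54, 54, 648]);


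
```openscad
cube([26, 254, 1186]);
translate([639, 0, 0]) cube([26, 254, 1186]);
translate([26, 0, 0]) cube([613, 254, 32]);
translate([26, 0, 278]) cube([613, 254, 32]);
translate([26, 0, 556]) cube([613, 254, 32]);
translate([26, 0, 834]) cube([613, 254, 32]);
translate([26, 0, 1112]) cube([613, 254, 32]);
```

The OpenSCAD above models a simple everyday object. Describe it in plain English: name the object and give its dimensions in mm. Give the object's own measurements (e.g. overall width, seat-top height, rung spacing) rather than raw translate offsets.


An open bookshelf. Two side panels, each 26 mm thick, 254 mm deep and 1186 mm tall, stand 665 mm apart (outside-to-outside). Between them sit 5 shelves, each 32 mm thick and 254 mm deep, spanning the full gap between the sides. The bottom shelf rests on the floor (its underside at z = 0) and the clear gap between one shelf's top and the next shelf's underside is 246 mm.


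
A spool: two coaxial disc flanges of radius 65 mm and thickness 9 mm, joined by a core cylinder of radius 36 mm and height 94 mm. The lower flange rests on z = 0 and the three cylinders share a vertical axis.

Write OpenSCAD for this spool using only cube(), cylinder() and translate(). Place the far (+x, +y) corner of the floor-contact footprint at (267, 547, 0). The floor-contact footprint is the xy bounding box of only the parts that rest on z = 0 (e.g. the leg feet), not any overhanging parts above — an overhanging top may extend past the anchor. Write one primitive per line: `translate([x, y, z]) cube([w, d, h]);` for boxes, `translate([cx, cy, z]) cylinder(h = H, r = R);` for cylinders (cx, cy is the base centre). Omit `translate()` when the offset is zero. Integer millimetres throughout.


translate([202, 482, 0]) cylinder(h = 9, r = 65);
translate([202, 482, 9]) cylinder(h = 94, r = 36);
translate([202, 482, 103]) cylinder(h = 9, r = 65);


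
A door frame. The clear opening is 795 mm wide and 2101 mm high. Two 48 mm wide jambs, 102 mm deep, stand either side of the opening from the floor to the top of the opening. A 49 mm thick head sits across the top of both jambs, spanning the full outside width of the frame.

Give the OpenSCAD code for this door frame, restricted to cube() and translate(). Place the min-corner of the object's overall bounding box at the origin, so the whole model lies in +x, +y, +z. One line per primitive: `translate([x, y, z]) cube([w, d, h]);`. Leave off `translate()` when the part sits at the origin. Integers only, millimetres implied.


cube([48, 102, 2101]);
translate([843, 0, 0]) cube([48, 102, 2101]);
translate([0, 0, 2101]) cube([891, 102, 49]);


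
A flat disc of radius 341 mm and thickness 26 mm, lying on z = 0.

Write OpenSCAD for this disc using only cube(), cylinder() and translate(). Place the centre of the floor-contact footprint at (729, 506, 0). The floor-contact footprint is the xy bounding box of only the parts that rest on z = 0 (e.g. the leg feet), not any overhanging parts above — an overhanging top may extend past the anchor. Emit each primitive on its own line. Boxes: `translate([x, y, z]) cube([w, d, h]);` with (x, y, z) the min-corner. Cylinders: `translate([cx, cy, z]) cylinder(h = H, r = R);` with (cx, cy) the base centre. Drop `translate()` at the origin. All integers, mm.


translate([729, 506, 0]) cylinder(h = 26, r = 341);


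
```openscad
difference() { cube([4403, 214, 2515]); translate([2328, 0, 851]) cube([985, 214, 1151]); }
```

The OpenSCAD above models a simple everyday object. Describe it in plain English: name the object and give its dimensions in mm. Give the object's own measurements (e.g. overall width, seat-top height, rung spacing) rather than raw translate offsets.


A wall 4403 mm long (x), 214 mm thick (y), 2515 mm tall, with a rectangular window opening cut through it. The opening is 985 mm wide and 1151 mm tall; its sill is at z = 851 mm and its near (−x) edge is 2328 mm from the wall's −x end. The opening passes through the full wall thickness.


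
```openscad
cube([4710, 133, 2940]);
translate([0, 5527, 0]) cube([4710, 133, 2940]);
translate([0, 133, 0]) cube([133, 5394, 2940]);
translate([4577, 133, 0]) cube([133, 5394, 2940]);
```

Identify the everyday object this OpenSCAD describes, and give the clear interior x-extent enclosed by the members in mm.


A house (or room) frame. The interior width is 4444 mm.

Four 2940 mm walls enclosing a rectangle with no floor or roof — a room or house frame. Outside width is 4710 mm and wall thickness is 133 mm, so the interior width is 4710 − 2 × 133 = 4444 mm.


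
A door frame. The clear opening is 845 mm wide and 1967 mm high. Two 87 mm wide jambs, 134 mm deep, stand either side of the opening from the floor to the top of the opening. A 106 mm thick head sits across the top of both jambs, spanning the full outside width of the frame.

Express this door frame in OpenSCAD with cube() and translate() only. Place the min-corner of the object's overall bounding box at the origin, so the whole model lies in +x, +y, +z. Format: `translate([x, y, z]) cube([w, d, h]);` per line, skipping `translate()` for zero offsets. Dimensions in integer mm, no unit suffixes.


cube([87, 134, 1967]);
translate([932, 0, 0]) cube([87, 134, 1967]);
translate([0, 0, 1967]) cube([1019, 134, 106]);


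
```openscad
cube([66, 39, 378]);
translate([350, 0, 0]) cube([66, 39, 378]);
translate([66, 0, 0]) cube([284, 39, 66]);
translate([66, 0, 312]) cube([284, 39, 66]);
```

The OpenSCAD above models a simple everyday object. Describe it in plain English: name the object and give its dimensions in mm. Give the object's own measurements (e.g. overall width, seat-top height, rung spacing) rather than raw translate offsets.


A rectangular picture frame lying in the x–z plane (depth along y). The opening is 284 mm wide (x) by 246 mm tall (z), surrounded by a border 66 mm wide on all four sides. The frame is 39 mm deep and is made of two full-height vertical stiles with two horizontal rails fitted between them.


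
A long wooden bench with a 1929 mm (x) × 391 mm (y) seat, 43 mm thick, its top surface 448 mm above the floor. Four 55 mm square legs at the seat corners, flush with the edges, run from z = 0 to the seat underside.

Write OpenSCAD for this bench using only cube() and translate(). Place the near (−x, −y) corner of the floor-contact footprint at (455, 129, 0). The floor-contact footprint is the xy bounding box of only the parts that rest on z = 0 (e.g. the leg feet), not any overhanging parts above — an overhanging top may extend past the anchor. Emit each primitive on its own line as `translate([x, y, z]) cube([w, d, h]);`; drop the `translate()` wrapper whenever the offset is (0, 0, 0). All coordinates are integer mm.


translate([455, 129, 405]) cube([1929, 391, 43]);
translate([455, 129, 0]) cube([55, 55, 405]);
translate([455, 465, 0]) cube([55, 55, 405]);
translate([2329, 129, 0]) cube([55, 55, 405]);
translate([2329, 465, 0]) cube([55, 55, 405]);


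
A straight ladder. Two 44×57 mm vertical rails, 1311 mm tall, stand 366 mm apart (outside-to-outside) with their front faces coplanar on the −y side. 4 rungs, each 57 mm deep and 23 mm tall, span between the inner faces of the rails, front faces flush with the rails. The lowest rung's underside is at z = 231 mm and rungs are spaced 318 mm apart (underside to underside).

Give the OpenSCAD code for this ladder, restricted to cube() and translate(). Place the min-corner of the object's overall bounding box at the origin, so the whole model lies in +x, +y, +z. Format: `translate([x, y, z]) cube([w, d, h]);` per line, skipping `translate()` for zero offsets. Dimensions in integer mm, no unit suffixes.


cube([44, 57, 1311]);
translate([322, 0, 0]) cube([44, 57, 1311]);
translate([44, 0, 231]) cube([278, 57, 23]);
translate([44, 0, 549]) cube([278, 57, 23]);
translate([44, 0, 867]) cube([278, 57, 23]);
translate([44, 0, 1185]) cube([278, 57, 23]);


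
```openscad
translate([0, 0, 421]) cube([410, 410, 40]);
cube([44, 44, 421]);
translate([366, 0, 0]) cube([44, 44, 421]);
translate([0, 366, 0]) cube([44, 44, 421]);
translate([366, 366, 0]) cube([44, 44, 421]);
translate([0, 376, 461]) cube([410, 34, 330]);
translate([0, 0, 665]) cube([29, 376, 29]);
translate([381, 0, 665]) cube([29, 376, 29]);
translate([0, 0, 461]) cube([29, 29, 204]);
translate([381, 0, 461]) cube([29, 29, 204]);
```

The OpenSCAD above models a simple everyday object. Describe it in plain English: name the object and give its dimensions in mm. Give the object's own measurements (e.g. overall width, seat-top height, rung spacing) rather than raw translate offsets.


A chair. The seat is a 410×410×40 mm slab with its top at z = 461 mm, on four 44×44 mm corner legs (flush with the seat edges, standing on z = 0). A flat backrest 34 mm thick, 330 mm tall, spans the full seat width and rises from the seat top along its +y edge, rear face flush with the rear of the seat. Two armrests of 29×29 mm section run along each side from the seat's front edge to the front of the backrest, top faces 233 mm above the seat top and outer faces flush with the seat's x-edges; a 29×29 mm post under the front of each armrest stands on the seat at the front corner.
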